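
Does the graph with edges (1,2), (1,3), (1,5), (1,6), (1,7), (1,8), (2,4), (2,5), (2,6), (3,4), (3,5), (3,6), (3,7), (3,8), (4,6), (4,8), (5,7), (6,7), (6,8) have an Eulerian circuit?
Yes (the graph is connected and all 8 vertices have even degree)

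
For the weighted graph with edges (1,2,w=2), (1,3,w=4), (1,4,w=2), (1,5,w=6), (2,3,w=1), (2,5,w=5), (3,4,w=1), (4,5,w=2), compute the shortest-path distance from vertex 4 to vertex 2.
2 (path: 4 -> 3 -> 2; weights 1 + 1 = 2)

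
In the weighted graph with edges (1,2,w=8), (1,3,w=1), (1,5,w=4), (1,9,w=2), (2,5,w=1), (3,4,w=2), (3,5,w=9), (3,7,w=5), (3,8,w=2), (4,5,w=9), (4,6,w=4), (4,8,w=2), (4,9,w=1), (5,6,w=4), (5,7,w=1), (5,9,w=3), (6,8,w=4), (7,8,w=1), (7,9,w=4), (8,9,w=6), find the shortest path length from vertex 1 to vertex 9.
2 (path: 1 -> 9; weights 2 = 2)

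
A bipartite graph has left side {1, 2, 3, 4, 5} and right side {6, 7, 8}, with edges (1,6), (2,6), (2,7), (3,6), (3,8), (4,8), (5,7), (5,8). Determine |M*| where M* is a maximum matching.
3 (matching: (1,6), (2,7), (3,8); upper bound min(|L|,|R|) = min(5,3) = 3)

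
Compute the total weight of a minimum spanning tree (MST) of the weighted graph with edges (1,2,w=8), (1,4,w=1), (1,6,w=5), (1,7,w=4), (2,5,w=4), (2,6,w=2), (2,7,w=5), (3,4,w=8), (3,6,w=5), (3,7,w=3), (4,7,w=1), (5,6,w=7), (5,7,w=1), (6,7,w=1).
9 (MST edges: (1,4,w=1), (2,6,w=2), (3,7,w=3), (4,7,w=1), (5,7,w=1), (6,7,w=1); sum of weights 1 + 2 + 3 + 1 + 1 + 1 = 9)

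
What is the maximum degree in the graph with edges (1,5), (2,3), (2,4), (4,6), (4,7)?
3 (attained at vertex 4)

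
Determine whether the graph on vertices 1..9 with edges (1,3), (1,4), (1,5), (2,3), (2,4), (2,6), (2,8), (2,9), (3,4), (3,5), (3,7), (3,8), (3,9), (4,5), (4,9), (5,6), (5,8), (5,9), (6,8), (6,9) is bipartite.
No (odd cycle of length 3: 3 -> 1 -> 5 -> 3)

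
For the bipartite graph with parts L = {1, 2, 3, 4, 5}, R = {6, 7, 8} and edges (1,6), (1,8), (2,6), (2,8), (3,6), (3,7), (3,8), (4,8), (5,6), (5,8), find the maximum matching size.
3 (matching: (1,8), (2,6), (3,7); upper bound min(|L|,|R|) = min(5,3) = 3)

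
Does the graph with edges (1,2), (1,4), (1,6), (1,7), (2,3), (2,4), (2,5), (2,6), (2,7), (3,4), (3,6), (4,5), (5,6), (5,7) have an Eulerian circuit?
No (2 vertices have odd degree: {3, 7}; Eulerian circuit requires 0)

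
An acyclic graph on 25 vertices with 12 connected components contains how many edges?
13 (Each of the 12 component trees on V_i vertices has V_i - 1 edges; summing gives V - C = 25 - 12 = 13)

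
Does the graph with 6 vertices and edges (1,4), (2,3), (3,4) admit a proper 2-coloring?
Yes. Partition: {1, 3, 5, 6}, {2, 4}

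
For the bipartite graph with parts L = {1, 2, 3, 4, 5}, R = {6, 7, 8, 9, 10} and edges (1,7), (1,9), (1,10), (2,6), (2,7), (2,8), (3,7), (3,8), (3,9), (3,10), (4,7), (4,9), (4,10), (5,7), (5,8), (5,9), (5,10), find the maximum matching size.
5 (matching: (1,10), (2,6), (3,9), (4,7), (5,8); upper bound min(|L|,|R|) = min(5,5) = 5)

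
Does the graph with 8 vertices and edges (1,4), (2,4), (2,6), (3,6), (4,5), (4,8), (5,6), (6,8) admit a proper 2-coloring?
Yes. Partition: {1, 2, 3, 5, 7, 8}, {4, 6}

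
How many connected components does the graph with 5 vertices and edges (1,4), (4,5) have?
3 (components: {1, 4, 5}, {2}, {3})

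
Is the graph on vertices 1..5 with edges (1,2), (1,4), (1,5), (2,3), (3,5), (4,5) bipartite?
No (odd cycle of length 3: 5 -> 1 -> 4 -> 5)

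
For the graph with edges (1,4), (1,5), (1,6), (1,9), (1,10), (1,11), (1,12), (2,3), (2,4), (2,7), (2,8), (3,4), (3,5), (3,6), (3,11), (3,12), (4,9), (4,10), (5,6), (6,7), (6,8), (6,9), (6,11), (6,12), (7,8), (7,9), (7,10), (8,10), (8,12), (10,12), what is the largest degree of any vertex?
8 (attained at vertex 6)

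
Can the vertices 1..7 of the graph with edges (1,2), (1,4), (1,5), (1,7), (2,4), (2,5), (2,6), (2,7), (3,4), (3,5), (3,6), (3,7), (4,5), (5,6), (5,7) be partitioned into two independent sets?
No (odd cycle of length 3: 2 -> 1 -> 5 -> 2)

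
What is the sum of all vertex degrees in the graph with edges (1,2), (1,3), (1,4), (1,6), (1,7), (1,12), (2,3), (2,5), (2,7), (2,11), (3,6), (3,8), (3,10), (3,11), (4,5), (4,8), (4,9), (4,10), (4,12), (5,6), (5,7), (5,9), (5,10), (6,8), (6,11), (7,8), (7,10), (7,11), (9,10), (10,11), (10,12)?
62 (handshake: sum of degrees = 2|E| = 2 x 31 = 62)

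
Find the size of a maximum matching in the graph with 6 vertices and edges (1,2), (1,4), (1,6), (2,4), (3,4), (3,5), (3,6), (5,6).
3 (matching: (1,6), (2,4), (3,5); upper bound floor(n/2) = floor(6/2) = 3)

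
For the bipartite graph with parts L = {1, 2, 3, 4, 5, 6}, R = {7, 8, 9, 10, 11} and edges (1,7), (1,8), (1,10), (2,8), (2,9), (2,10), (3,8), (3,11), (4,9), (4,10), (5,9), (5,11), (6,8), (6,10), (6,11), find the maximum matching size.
5 (matching: (1,7), (2,9), (3,11), (4,10), (6,8); upper bound min(|L|,|R|) = min(6,5) = 5)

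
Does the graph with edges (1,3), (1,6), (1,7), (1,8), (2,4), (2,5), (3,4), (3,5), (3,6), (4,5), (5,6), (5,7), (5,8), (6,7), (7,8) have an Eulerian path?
Yes (the graph is connected and exactly 2 vertices have odd degree: {4, 8}; any Eulerian path must start and end at those)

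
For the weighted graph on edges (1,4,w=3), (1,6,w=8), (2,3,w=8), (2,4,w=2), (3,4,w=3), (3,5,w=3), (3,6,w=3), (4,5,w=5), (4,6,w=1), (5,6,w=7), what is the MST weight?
12 (MST edges: (1,4,w=3), (2,4,w=2), (3,4,w=3), (3,5,w=3), (4,6,w=1); sum of weights 3 + 2 + 3 + 3 + 1 = 12)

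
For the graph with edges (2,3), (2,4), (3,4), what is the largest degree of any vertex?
2 (attained at vertices 2, 3, 4)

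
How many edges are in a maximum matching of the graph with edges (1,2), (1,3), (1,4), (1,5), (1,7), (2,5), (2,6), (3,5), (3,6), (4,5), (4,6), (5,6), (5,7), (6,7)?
3 (matching: (1,7), (2,5), (4,6); upper bound floor(n/2) = floor(7/2) = 3)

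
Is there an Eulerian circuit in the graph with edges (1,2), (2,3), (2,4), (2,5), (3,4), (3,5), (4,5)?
No (4 vertices have odd degree: {1, 3, 4, 5}; Eulerian circuit requires 0)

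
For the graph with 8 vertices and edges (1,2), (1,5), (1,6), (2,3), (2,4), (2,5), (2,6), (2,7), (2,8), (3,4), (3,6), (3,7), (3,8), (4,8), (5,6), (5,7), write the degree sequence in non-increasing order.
[7, 5, 4, 4, 3, 3, 3, 3] (degrees: deg(1)=3, deg(2)=7, deg(3)=5, deg(4)=3, deg(5)=4, deg(6)=4, deg(7)=3, deg(8)=3)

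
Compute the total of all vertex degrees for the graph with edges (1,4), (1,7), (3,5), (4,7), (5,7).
10 (handshake: sum of degrees = 2|E| = 2 x 5 = 10)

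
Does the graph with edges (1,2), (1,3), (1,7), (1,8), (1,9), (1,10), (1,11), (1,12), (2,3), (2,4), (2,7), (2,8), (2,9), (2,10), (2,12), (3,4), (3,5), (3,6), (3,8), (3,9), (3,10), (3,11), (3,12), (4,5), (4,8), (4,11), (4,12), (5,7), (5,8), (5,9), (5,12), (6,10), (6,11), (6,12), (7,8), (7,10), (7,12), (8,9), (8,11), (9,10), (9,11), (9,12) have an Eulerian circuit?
Yes (the graph is connected and all 12 vertices have even degree)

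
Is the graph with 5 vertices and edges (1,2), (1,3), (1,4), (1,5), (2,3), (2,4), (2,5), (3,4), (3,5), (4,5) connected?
Yes (BFS from 1 visits [1, 2, 3, 4, 5] — all 5 vertices reached)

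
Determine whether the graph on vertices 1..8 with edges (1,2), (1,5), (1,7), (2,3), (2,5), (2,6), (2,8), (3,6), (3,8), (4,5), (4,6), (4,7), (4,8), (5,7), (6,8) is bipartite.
No (odd cycle of length 3: 2 -> 1 -> 5 -> 2)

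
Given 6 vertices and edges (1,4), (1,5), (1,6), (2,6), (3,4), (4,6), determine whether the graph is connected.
Yes (BFS from 1 visits [1, 4, 5, 6, 3, 2] — all 6 vertices reached)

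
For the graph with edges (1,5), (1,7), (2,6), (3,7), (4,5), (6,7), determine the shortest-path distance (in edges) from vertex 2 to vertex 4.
5 (path: 2 -> 6 -> 7 -> 1 -> 5 -> 4, 5 edges)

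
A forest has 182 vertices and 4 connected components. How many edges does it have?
178 (Each of the 4 component trees on V_i vertices has V_i - 1 edges; summing gives V - C = 182 - 4 = 178)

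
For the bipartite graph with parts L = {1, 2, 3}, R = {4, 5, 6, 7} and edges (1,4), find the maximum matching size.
1 (matching: (1,4); upper bound min(|L|,|R|) = min(3,4) = 3)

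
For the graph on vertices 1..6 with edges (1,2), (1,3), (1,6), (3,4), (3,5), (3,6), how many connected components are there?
1 (components: {1, 2, 3, 4, 5, 6})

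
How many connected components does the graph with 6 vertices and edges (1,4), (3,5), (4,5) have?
3 (components: {1, 3, 4, 5}, {2}, {6})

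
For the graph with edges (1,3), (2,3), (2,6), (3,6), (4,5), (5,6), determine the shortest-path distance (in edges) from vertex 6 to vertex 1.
2 (path: 6 -> 3 -> 1, 2 edges)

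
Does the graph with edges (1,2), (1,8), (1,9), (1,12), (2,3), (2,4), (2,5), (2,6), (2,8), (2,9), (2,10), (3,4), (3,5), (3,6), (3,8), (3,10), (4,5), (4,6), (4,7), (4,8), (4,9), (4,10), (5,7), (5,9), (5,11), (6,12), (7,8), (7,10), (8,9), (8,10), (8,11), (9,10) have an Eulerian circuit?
Yes (the graph is connected and all 12 vertices have even degree)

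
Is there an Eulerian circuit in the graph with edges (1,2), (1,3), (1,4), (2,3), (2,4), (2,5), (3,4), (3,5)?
No (2 vertices have odd degree: {1, 4}; Eulerian circuit requires 0)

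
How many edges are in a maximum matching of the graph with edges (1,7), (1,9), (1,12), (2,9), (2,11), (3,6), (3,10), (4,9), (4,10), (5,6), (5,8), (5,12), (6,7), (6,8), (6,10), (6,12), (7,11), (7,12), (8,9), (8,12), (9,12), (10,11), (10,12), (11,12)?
6 (matching: (1,9), (2,11), (3,6), (4,10), (5,8), (7,12); upper bound floor(n/2) = floor(12/2) = 6)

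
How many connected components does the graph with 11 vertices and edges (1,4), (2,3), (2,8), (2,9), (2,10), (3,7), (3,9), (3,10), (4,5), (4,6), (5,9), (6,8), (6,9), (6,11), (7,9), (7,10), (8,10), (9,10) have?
1 (components: {1, 2, 3, 4, 5, 6, 7, 8, 9, 10, 11})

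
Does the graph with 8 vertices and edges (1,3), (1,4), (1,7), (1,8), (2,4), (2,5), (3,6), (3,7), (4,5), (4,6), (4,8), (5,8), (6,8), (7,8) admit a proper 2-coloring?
No (odd cycle of length 3: 8 -> 1 -> 7 -> 8)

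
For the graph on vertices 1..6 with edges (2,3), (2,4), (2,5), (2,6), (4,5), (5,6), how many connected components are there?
2 (components: {1}, {2, 3, 4, 5, 6})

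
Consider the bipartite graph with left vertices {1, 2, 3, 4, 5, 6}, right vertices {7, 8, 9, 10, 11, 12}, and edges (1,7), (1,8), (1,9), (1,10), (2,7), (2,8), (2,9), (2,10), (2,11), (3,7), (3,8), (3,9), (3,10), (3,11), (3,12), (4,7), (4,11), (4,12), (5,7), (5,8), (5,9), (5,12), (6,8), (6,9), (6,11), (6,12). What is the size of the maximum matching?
6 (matching: (1,10), (2,11), (3,12), (4,7), (5,9), (6,8); upper bound min(|L|,|R|) = min(6,6) = 6)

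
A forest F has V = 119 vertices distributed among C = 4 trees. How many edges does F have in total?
115 (Each of the 4 component trees on V_i vertices has V_i - 1 edges; summing gives V - C = 119 - 4 = 115)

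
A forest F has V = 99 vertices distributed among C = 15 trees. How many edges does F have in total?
84 (Each of the 15 component trees on V_i vertices has V_i - 1 edges; summing gives V - C = 99 - 15 = 84)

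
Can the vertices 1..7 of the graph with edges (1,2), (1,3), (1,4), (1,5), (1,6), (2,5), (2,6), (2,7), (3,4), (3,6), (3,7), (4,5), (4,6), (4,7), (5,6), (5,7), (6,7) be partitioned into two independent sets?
No (odd cycle of length 3: 6 -> 1 -> 5 -> 6)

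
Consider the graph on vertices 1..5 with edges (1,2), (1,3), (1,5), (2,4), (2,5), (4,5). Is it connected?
Yes (BFS from 1 visits [1, 2, 3, 5, 4] — all 5 vertices reached)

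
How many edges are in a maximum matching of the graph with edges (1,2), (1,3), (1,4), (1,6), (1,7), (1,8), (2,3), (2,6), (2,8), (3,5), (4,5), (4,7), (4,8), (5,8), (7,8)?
4 (matching: (1,8), (2,6), (3,5), (4,7); upper bound floor(n/2) = floor(8/2) = 4)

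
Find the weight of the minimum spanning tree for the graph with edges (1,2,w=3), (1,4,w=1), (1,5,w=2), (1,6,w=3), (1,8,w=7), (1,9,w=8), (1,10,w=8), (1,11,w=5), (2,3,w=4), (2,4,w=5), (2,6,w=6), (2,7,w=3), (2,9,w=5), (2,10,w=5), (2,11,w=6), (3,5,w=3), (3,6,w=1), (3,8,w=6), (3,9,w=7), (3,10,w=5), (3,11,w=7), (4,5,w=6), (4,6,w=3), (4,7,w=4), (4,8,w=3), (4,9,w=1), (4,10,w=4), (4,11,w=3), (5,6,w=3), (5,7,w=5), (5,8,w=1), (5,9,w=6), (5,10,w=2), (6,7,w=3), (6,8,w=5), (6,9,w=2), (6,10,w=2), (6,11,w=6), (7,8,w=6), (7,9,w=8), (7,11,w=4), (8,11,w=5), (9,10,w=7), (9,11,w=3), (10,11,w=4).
19 (MST edges: (1,2,w=3), (1,4,w=1), (1,5,w=2), (2,7,w=3), (3,6,w=1), (4,9,w=1), (4,11,w=3), (5,8,w=1), (5,10,w=2), (6,9,w=2); sum of weights 3 + 1 + 2 + 3 + 1 + 1 + 3 + 1 + 2 + 2 = 19)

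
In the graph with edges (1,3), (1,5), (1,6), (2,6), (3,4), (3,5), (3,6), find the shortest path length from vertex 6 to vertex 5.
2 (path: 6 -> 1 -> 5, 2 edges)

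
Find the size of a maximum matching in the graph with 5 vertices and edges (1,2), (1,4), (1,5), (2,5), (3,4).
2 (matching: (1,4), (2,5); upper bound floor(n/2) = floor(5/2) = 2)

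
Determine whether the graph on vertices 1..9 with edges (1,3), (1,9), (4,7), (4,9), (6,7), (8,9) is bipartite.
Yes. Partition: {1, 2, 4, 5, 6, 8}, {3, 7, 9}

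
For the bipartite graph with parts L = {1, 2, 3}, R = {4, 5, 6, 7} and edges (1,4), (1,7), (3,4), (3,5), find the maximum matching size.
2 (matching: (1,7), (3,5); upper bound min(|L|,|R|) = min(3,4) = 3)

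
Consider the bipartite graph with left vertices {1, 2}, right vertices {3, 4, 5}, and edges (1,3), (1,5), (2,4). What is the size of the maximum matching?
2 (matching: (1,5), (2,4); upper bound min(|L|,|R|) = min(2,3) = 2)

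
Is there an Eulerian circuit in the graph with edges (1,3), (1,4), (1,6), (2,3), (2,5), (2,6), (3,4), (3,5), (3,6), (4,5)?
No (6 vertices have odd degree: {1, 2, 3, 4, 5, 6}; Eulerian circuit requires 0)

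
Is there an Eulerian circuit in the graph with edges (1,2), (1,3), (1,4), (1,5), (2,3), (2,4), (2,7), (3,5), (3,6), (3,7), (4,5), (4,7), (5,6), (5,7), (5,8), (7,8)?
No (2 vertices have odd degree: {3, 7}; Eulerian circuit requires 0)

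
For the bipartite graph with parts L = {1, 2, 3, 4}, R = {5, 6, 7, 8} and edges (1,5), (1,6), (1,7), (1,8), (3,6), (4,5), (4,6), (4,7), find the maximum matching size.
3 (matching: (1,8), (3,6), (4,7); upper bound min(|L|,|R|) = min(4,4) = 4)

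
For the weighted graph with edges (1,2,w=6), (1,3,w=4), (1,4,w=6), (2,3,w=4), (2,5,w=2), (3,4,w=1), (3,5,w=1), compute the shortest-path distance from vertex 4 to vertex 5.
2 (path: 4 -> 3 -> 5; weights 1 + 1 = 2)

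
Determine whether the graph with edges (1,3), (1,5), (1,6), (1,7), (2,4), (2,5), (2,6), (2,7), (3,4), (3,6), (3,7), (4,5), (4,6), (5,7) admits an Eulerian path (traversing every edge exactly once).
Yes — and in fact it has an Eulerian circuit (the graph is connected and all 7 vertices have even degree)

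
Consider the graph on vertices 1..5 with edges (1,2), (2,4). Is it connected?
No, it has 3 components: {1, 2, 4}, {3}, {5}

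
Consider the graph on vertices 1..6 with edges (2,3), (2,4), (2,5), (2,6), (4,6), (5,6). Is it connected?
No, it has 2 components: {1}, {2, 3, 4, 5, 6}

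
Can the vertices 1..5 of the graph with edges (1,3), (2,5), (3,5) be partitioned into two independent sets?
Yes. Partition: {1, 4, 5}, {2, 3}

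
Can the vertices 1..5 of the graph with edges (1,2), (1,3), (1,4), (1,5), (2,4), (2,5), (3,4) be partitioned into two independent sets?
No (odd cycle of length 3: 5 -> 1 -> 2 -> 5)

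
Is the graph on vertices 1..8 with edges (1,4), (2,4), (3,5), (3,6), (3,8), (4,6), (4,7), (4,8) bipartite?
Yes. Partition: {1, 2, 5, 6, 7, 8}, {3, 4}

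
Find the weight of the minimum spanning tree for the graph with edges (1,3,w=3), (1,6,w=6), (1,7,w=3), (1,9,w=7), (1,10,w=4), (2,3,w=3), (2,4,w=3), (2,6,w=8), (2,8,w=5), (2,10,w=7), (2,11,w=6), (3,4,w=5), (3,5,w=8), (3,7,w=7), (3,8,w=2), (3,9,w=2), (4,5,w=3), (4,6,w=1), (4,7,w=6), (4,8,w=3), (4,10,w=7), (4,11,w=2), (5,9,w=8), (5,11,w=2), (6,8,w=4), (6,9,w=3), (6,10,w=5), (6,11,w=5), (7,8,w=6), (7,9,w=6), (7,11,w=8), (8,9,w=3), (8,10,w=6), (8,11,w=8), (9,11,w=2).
24 (MST edges: (1,3,w=3), (1,7,w=3), (1,10,w=4), (2,4,w=3), (3,8,w=2), (3,9,w=2), (4,6,w=1), (4,11,w=2), (5,11,w=2), (9,11,w=2); sum of weights 3 + 3 + 4 + 3 + 2 + 2 + 1 + 2 + 2 + 2 = 24)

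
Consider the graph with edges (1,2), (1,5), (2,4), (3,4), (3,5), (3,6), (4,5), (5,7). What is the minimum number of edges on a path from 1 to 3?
2 (path: 1 -> 5 -> 3, 2 edges)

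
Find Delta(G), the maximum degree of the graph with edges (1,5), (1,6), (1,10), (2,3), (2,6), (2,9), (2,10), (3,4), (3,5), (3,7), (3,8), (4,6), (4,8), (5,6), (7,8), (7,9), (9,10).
5 (attained at vertex 3)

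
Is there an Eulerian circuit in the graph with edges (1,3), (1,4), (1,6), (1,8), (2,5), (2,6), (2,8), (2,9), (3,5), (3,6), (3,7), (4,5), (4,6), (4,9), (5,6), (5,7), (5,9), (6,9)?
Yes (the graph is connected and all 9 vertices have even degree)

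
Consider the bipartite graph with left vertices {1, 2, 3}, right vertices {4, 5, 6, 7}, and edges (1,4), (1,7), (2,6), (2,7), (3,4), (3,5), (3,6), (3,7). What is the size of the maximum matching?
3 (matching: (1,7), (2,6), (3,5); upper bound min(|L|,|R|) = min(3,4) = 3)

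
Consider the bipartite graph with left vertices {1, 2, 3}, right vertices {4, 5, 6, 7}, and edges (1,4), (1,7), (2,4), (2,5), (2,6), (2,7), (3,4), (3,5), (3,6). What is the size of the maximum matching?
3 (matching: (1,7), (2,6), (3,5); upper bound min(|L|,|R|) = min(3,4) = 3)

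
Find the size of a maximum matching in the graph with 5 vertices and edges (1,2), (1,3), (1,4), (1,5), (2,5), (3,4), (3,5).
2 (matching: (1,5), (3,4); upper bound floor(n/2) = floor(5/2) = 2)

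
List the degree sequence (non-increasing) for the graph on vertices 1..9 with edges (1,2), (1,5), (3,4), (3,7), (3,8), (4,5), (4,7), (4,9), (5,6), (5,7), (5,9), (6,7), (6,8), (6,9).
[5, 4, 4, 4, 3, 3, 2, 2, 1] (degrees: deg(1)=2, deg(2)=1, deg(3)=3, deg(4)=4, deg(5)=5, deg(6)=4, deg(7)=4, deg(8)=2, deg(9)=3)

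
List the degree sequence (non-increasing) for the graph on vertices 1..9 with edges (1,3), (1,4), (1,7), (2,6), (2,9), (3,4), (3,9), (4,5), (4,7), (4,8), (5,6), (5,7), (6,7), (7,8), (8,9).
[5, 5, 3, 3, 3, 3, 3, 3, 2] (degrees: deg(1)=3, deg(2)=2, deg(3)=3, deg(4)=5, deg(5)=3, deg(6)=3, deg(7)=5, deg(8)=3, deg(9)=3)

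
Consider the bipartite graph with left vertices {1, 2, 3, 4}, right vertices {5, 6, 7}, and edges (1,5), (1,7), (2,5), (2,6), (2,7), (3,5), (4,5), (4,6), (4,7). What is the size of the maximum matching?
3 (matching: (1,7), (2,6), (3,5); upper bound min(|L|,|R|) = min(4,3) = 3)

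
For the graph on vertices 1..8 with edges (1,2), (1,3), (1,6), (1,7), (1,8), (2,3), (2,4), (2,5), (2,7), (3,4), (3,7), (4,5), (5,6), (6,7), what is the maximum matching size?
4 (matching: (1,8), (2,4), (3,7), (5,6); upper bound floor(n/2) = floor(8/2) = 4)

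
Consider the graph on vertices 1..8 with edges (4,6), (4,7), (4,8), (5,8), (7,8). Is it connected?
No, it has 4 components: {1}, {2}, {3}, {4, 5, 6, 7, 8}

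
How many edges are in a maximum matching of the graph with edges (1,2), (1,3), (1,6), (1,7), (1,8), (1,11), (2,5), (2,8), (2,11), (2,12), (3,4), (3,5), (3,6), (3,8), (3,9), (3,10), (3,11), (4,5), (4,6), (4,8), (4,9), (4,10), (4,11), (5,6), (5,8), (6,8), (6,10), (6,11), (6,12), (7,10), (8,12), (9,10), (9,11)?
6 (matching: (1,7), (2,12), (3,5), (4,10), (6,8), (9,11); upper bound floor(n/2) = floor(12/2) = 6)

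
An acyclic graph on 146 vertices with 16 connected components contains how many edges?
130 (Each of the 16 component trees on V_i vertices has V_i - 1 edges; summing gives V - C = 146 - 16 = 130)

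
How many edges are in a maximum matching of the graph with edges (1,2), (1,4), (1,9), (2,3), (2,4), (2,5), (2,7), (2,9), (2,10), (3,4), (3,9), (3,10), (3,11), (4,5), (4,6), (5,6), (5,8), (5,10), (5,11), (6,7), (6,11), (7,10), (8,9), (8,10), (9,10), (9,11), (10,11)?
5 (matching: (1,9), (2,7), (3,10), (5,8), (6,11); upper bound floor(n/2) = floor(11/2) = 5)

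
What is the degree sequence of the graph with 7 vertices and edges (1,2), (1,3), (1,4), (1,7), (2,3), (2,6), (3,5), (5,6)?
[4, 3, 3, 2, 2, 1, 1] (degrees: deg(1)=4, deg(2)=3, deg(3)=3, deg(4)=1, deg(5)=2, deg(6)=2, deg(7)=1)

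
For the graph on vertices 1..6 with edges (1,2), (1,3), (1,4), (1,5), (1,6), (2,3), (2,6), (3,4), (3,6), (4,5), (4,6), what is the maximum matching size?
3 (matching: (1,3), (2,6), (4,5); upper bound floor(n/2) = floor(6/2) = 3)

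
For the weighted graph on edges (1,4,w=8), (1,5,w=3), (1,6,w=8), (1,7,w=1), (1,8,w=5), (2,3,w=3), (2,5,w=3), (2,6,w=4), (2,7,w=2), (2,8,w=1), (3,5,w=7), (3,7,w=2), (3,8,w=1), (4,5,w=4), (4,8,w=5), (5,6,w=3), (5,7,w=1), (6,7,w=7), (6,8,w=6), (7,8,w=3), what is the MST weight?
13 (MST edges: (1,7,w=1), (2,7,w=2), (2,8,w=1), (3,8,w=1), (4,5,w=4), (5,6,w=3), (5,7,w=1); sum of weights 1 + 2 + 1 + 1 + 4 + 3 + 1 = 13)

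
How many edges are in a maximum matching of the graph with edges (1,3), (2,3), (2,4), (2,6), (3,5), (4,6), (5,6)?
3 (matching: (1,3), (2,4), (5,6); upper bound floor(n/2) = floor(6/2) = 3)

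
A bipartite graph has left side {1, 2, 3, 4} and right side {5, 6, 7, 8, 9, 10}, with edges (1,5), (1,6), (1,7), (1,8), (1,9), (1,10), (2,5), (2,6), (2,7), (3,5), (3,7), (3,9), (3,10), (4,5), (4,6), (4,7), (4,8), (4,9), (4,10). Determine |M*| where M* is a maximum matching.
4 (matching: (1,10), (2,7), (3,9), (4,8); upper bound min(|L|,|R|) = min(4,6) = 4)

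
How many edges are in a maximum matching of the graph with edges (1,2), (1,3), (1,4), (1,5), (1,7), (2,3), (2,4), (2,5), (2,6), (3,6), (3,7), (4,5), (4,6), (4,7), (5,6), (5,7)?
3 (matching: (1,4), (2,6), (5,7); upper bound floor(n/2) = floor(7/2) = 3)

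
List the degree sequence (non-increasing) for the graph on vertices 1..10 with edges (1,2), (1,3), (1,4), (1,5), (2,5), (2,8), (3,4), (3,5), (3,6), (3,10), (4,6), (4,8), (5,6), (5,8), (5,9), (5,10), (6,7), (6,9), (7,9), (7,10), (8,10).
[7, 5, 5, 4, 4, 4, 4, 3, 3, 3] (degrees: deg(1)=4, deg(2)=3, deg(3)=5, deg(4)=4, deg(5)=7, deg(6)=5, deg(7)=3, deg(8)=4, deg(9)=3, deg(10)=4)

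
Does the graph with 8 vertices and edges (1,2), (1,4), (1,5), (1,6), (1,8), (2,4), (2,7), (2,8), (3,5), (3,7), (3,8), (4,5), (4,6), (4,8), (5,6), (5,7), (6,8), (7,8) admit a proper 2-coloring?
No (odd cycle of length 3: 6 -> 1 -> 8 -> 6)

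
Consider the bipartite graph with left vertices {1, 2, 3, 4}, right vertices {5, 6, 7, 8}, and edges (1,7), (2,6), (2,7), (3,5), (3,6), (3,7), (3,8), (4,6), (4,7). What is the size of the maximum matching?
3 (matching: (1,7), (2,6), (3,8); upper bound min(|L|,|R|) = min(4,4) = 4)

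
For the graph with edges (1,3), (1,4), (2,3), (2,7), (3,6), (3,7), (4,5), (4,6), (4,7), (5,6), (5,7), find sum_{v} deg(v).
22 (handshake: sum of degrees = 2|E| = 2 x 11 = 22)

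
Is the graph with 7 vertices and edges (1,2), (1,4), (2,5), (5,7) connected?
No, it has 3 components: {1, 2, 4, 5, 7}, {3}, {6}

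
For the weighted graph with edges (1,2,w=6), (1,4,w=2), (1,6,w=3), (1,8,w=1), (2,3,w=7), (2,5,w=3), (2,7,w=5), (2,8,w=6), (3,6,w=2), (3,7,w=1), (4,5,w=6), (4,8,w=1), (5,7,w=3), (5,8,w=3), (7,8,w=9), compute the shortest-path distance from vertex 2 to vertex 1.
6 (path: 2 -> 1; weights 6 = 6)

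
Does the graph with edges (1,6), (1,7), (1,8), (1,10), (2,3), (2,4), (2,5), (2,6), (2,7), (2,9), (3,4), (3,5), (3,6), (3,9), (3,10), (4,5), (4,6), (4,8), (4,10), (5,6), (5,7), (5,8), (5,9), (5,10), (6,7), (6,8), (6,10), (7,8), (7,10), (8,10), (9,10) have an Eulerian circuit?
Yes (the graph is connected and all 10 vertices have even degree)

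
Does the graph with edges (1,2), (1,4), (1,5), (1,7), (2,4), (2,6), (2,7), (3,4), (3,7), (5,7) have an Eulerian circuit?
No (2 vertices have odd degree: {4, 6}; Eulerian circuit requires 0)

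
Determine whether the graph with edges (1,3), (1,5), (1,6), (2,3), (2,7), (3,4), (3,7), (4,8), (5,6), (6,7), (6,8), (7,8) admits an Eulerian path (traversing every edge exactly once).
Yes (the graph is connected and exactly 2 vertices have odd degree: {1, 8}; any Eulerian path must start and end at those)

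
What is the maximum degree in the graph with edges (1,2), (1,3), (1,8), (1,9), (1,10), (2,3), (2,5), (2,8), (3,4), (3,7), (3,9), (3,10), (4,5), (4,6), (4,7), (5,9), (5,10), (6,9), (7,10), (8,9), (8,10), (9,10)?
6 (attained at vertices 3, 9, 10)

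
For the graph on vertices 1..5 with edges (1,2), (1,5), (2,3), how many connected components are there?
2 (components: {1, 2, 3, 5}, {4})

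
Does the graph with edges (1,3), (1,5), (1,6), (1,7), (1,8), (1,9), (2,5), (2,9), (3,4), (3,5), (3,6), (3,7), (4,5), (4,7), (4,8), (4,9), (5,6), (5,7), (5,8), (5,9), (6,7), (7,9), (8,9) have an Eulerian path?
Yes (the graph is connected and exactly 2 vertices have odd degree: {3, 4}; any Eulerian path must start and end at those)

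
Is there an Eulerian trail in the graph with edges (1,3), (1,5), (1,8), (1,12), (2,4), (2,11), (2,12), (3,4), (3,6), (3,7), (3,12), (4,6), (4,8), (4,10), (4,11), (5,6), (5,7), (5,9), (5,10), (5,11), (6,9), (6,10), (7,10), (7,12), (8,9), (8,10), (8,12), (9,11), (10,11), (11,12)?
No (4 vertices have odd degree: {2, 3, 6, 8}; Eulerian path requires 0 or 2)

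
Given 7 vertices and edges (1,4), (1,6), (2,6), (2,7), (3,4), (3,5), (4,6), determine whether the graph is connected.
Yes (BFS from 1 visits [1, 4, 6, 3, 2, 5, 7] — all 7 vertices reached)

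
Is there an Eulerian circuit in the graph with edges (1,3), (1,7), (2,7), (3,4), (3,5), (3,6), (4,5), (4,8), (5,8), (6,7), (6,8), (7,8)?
No (4 vertices have odd degree: {2, 4, 5, 6}; Eulerian circuit requires 0)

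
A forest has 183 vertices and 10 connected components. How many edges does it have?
173 (Each of the 10 component trees on V_i vertices has V_i - 1 edges; summing gives V - C = 183 - 10 = 173)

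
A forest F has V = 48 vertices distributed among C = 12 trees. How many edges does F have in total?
36 (Each of the 12 component trees on V_i vertices has V_i - 1 edges; summing gives V - C = 48 - 12 = 36)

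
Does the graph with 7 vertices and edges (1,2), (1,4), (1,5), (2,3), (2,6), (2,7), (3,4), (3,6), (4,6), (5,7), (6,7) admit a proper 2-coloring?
No (odd cycle of length 3: 3 -> 2 -> 6 -> 3)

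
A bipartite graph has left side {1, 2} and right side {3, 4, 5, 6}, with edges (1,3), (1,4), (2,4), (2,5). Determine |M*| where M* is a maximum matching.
2 (matching: (1,4), (2,5); upper bound min(|L|,|R|) = min(2,4) = 2)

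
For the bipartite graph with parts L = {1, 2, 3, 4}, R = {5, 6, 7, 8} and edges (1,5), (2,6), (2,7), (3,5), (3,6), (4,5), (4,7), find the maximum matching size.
3 (matching: (1,5), (2,7), (3,6); upper bound min(|L|,|R|) = min(4,4) = 4)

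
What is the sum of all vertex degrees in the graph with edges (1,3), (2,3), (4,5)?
6 (handshake: sum of degrees = 2|E| = 2 x 3 = 6)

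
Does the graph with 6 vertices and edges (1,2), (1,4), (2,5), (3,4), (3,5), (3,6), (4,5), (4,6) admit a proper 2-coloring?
No (odd cycle of length 3: 3 -> 4 -> 5 -> 3)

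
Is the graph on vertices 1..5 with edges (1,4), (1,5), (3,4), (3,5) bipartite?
Yes. Partition: {1, 2, 3}, {4, 5}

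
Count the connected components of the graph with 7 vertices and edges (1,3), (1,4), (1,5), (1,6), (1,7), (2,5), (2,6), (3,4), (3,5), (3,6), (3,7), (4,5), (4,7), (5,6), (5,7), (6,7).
1 (components: {1, 2, 3, 4, 5, 6, 7})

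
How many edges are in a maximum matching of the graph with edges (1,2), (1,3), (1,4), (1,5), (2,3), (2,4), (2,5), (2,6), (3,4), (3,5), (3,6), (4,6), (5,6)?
3 (matching: (1,4), (2,3), (5,6); upper bound floor(n/2) = floor(6/2) = 3)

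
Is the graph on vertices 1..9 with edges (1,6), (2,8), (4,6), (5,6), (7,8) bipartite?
Yes. Partition: {1, 2, 3, 4, 5, 7, 9}, {6, 8}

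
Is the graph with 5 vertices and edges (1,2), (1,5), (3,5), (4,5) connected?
Yes (BFS from 1 visits [1, 2, 5, 3, 4] — all 5 vertices reached)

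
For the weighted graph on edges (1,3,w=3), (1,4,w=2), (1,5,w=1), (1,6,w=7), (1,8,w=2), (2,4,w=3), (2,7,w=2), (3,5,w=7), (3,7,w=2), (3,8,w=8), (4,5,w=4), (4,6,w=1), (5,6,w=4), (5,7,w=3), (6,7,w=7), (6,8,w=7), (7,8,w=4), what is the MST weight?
13 (MST edges: (1,3,w=3), (1,4,w=2), (1,5,w=1), (1,8,w=2), (2,7,w=2), (3,7,w=2), (4,6,w=1); sum of weights 3 + 2 + 1 + 2 + 2 + 2 + 1 = 13)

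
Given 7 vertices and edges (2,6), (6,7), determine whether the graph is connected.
No, it has 5 components: {1}, {2, 6, 7}, {3}, {4}, {5}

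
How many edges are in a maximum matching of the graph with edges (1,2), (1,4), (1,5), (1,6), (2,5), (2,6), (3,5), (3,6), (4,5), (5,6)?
3 (matching: (1,4), (2,5), (3,6); upper bound floor(n/2) = floor(6/2) = 3)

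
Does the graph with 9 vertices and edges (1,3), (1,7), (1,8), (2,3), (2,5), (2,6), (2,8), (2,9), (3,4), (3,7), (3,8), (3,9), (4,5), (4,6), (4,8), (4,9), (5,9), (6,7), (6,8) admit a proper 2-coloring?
No (odd cycle of length 3: 3 -> 1 -> 8 -> 3)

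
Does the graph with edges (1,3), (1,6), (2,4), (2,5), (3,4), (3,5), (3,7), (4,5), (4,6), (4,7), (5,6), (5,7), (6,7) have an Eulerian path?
Yes (the graph is connected and exactly 2 vertices have odd degree: {4, 5}; any Eulerian path must start and end at those)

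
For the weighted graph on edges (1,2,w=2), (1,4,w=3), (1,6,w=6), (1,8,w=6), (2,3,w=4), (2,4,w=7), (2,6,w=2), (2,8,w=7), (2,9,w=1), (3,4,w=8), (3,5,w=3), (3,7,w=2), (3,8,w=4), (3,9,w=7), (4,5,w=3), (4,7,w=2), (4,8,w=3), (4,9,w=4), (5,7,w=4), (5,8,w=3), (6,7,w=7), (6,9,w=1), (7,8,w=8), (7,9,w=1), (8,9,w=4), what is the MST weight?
15 (MST edges: (1,2,w=2), (2,9,w=1), (3,5,w=3), (3,7,w=2), (4,7,w=2), (4,8,w=3), (6,9,w=1), (7,9,w=1); sum of weights 2 + 1 + 3 + 2 + 2 + 3 + 1 + 1 = 15)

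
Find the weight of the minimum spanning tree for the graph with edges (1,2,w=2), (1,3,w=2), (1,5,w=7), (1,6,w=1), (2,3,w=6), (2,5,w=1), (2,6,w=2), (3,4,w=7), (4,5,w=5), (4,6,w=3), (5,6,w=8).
9 (MST edges: (1,2,w=2), (1,3,w=2), (1,6,w=1), (2,5,w=1), (4,6,w=3); sum of weights 2 + 2 + 1 + 1 + 3 = 9)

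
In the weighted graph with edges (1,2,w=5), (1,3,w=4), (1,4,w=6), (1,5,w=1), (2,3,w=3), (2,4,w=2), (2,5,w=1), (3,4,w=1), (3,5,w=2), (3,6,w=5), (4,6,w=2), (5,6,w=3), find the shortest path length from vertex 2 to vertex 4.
2 (path: 2 -> 4; weights 2 = 2)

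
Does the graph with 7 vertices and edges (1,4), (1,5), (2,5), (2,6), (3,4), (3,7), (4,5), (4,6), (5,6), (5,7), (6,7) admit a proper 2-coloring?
No (odd cycle of length 3: 5 -> 1 -> 4 -> 5)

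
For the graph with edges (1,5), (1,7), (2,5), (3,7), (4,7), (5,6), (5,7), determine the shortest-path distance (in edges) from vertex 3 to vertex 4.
2 (path: 3 -> 7 -> 4, 2 edges)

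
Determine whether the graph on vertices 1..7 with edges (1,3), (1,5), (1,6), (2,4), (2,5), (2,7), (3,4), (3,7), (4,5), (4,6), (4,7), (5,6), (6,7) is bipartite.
No (odd cycle of length 3: 6 -> 1 -> 5 -> 6)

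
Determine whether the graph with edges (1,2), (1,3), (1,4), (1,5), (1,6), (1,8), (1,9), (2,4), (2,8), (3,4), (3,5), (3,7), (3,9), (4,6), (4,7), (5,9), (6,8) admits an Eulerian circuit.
No (8 vertices have odd degree: {1, 2, 3, 4, 5, 6, 8, 9}; Eulerian circuit requires 0)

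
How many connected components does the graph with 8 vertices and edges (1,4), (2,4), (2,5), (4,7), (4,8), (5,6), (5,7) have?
2 (components: {1, 2, 4, 5, 6, 7, 8}, {3})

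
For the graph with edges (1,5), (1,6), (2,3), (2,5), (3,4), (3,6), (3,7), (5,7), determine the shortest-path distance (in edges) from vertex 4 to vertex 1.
3 (path: 4 -> 3 -> 6 -> 1, 3 edges)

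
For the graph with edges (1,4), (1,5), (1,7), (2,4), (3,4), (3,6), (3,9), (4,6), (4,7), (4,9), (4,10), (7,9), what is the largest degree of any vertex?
7 (attained at vertex 4)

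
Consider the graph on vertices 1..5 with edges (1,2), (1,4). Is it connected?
No, it has 3 components: {1, 2, 4}, {3}, {5}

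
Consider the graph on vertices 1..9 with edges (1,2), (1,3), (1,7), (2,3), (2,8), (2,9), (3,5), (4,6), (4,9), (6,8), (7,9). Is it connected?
Yes (BFS from 1 visits [1, 2, 3, 7, 8, 9, 5, 6, 4] — all 9 vertices reached)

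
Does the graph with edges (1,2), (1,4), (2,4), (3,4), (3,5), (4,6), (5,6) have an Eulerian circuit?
Yes (the graph is connected and all 6 vertices have even degree)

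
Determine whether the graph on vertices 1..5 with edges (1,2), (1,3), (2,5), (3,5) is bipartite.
Yes. Partition: {1, 4, 5}, {2, 3}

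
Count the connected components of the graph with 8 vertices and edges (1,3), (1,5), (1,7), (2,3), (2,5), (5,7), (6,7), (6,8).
2 (components: {1, 2, 3, 5, 6, 7, 8}, {4})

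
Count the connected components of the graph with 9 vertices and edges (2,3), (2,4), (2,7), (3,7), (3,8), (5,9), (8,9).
3 (components: {1}, {2, 3, 4, 5, 7, 8, 9}, {6})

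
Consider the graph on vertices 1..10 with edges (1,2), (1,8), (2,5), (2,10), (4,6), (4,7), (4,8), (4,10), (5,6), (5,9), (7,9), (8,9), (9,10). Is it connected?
No, it has 2 components: {1, 2, 4, 5, 6, 7, 8, 9, 10}, {3}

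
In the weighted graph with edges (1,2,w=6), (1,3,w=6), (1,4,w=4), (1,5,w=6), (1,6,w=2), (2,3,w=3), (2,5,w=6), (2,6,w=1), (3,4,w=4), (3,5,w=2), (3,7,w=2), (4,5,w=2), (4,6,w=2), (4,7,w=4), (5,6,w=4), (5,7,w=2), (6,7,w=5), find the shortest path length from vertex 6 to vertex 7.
5 (path: 6 -> 7; weights 5 = 5)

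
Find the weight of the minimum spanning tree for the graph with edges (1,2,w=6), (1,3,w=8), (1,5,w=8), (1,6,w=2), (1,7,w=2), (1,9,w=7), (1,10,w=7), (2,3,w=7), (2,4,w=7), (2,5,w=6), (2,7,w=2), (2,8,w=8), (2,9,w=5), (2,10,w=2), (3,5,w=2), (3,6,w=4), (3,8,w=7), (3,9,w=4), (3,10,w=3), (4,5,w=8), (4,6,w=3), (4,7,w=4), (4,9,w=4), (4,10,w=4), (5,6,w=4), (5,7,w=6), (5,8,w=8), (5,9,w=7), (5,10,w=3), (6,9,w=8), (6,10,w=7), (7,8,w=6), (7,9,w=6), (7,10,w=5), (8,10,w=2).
22 (MST edges: (1,6,w=2), (1,7,w=2), (2,7,w=2), (2,10,w=2), (3,5,w=2), (3,9,w=4), (3,10,w=3), (4,6,w=3), (8,10,w=2); sum of weights 2 + 2 + 2 + 2 + 2 + 4 + 3 + 3 + 2 = 22)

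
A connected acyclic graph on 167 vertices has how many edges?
166 (A tree on V vertices has V - 1 edges, so 167 - 1 = 166)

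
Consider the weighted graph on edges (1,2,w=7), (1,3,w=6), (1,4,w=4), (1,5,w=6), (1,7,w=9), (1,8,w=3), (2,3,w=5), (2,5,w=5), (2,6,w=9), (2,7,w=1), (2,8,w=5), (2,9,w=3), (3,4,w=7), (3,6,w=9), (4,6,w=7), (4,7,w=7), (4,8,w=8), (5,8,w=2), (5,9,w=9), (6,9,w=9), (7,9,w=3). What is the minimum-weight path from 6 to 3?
9 (path: 6 -> 3; weights 9 = 9)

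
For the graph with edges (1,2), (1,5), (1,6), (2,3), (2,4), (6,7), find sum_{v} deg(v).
12 (handshake: sum of degrees = 2|E| = 2 x 6 = 12)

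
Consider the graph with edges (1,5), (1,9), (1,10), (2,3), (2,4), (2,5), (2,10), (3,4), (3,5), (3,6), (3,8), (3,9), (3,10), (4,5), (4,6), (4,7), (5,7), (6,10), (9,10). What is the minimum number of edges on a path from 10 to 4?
2 (path: 10 -> 6 -> 4, 2 edges)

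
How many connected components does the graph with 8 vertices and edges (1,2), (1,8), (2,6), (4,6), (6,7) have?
3 (components: {1, 2, 4, 6, 7, 8}, {3}, {5})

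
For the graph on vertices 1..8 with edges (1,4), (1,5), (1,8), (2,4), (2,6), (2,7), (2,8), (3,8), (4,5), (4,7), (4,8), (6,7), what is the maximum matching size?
4 (matching: (1,5), (2,4), (3,8), (6,7); upper bound floor(n/2) = floor(8/2) = 4)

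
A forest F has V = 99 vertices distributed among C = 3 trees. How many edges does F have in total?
96 (Each of the 3 component trees on V_i vertices has V_i - 1 edges; summing gives V - C = 99 - 3 = 96)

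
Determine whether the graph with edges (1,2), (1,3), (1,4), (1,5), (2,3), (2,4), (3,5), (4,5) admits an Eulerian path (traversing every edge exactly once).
No (4 vertices have odd degree: {2, 3, 4, 5}; Eulerian path requires 0 or 2)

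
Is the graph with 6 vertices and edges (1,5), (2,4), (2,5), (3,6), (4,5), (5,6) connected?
Yes (BFS from 1 visits [1, 5, 2, 4, 6, 3] — all 6 vertices reached)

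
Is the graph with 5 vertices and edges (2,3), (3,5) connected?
No, it has 3 components: {1}, {2, 3, 5}, {4}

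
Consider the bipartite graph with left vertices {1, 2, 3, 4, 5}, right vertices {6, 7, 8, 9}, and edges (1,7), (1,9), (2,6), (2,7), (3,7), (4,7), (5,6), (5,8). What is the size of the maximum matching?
4 (matching: (1,9), (2,6), (3,7), (5,8); upper bound min(|L|,|R|) = min(5,4) = 4)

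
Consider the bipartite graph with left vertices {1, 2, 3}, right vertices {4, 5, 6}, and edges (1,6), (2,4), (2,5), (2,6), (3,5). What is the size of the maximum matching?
3 (matching: (1,6), (2,4), (3,5); upper bound min(|L|,|R|) = min(3,3) = 3)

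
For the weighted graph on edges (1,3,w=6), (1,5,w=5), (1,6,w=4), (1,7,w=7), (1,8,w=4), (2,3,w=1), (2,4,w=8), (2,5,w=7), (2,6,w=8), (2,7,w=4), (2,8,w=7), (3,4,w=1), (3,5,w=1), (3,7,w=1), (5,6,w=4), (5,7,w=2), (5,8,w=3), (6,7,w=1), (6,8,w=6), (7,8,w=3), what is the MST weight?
12 (MST edges: (1,6,w=4), (2,3,w=1), (3,4,w=1), (3,5,w=1), (3,7,w=1), (5,8,w=3), (6,7,w=1); sum of weights 4 + 1 + 1 + 1 + 1 + 3 + 1 = 12)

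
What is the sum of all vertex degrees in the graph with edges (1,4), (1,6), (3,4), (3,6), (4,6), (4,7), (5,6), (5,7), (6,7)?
18 (handshake: sum of degrees = 2|E| = 2 x 9 = 18)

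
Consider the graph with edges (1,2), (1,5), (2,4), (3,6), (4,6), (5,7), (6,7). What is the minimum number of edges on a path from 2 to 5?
2 (path: 2 -> 1 -> 5, 2 edges)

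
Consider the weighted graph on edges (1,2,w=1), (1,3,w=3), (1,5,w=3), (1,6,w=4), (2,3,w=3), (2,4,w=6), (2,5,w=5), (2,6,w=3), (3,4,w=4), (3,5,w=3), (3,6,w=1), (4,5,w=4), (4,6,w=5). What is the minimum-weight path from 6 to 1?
4 (path: 6 -> 1; weights 4 = 4)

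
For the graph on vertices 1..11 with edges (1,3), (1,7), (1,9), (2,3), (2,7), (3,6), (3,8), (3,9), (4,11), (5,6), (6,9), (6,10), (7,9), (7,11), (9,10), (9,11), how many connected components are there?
1 (components: {1, 2, 3, 4, 5, 6, 7, 8, 9, 10, 11})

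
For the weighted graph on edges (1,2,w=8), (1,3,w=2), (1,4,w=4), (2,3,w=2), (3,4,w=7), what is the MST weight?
8 (MST edges: (1,3,w=2), (1,4,w=4), (2,3,w=2); sum of weights 2 + 4 + 2 = 8)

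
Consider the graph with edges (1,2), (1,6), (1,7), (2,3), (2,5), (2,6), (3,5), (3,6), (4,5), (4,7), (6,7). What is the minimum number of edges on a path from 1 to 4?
2 (path: 1 -> 7 -> 4, 2 edges)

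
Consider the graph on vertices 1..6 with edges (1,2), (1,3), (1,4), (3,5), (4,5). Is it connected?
No, it has 2 components: {1, 2, 3, 4, 5}, {6}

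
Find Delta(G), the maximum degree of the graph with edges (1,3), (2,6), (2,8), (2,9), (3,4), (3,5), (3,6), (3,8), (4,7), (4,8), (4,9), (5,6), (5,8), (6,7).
5 (attained at vertex 3)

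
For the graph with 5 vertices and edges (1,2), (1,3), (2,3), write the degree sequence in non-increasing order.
[2, 2, 2, 0, 0] (degrees: deg(1)=2, deg(2)=2, deg(3)=2, deg(4)=0, deg(5)=0)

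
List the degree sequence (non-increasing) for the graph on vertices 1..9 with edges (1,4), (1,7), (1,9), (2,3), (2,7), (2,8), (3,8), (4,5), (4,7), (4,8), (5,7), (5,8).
[4, 4, 4, 3, 3, 3, 2, 1, 0] (degrees: deg(1)=3, deg(2)=3, deg(3)=2, deg(4)=4, deg(5)=3, deg(6)=0, deg(7)=4, deg(8)=4, deg(9)=1)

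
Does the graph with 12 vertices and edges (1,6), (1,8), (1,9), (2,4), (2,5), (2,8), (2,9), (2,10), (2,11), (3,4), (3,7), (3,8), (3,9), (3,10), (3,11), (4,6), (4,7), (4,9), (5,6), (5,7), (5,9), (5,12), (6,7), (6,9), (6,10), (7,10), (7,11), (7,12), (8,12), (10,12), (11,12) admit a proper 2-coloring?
No (odd cycle of length 3: 6 -> 1 -> 9 -> 6)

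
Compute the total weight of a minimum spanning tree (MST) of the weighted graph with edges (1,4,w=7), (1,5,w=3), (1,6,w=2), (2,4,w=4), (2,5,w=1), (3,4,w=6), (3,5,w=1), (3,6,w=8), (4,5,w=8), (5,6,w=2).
10 (MST edges: (1,6,w=2), (2,4,w=4), (2,5,w=1), (3,5,w=1), (5,6,w=2); sum of weights 2 + 4 + 1 + 1 + 2 = 10)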